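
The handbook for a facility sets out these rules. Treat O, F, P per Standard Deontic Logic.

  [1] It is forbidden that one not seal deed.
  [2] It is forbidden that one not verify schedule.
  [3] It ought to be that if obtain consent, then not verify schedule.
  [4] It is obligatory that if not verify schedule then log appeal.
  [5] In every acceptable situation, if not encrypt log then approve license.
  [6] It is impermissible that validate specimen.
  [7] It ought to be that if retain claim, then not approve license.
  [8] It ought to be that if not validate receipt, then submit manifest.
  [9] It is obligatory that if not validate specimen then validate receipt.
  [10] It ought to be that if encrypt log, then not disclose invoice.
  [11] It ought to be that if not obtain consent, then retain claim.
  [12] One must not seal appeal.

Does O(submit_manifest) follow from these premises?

No

Premise 8 is O(¬validate_receipt → submit_manifest), but O(¬validate_receipt) is not derivable from the premises, so it does not yield O(submit_manifest).
No other premise forces O(submit_manifest). An ideal world satisfying every premise can still have submit_manifest false, so O(submit_manifest) is not derivable.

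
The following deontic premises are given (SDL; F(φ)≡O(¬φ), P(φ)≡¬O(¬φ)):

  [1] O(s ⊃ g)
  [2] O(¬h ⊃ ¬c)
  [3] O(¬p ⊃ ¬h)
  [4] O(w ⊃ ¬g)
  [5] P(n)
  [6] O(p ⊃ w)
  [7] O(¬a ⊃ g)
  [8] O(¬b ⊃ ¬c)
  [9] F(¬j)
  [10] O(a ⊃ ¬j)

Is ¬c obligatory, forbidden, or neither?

Premise 9, F(¬j), is equivalent to O(j).
Premise 10, O(a ⊃ ¬j), contraposes to O(j ⊃ ¬a); with O(j) we get O(¬a).
Premise 7 is O(¬a ⊃ g); since O(¬a), deontic closure gives O(g).
Premise 4 is O(w ⊃ ¬g); contrapositively O(g ⊃ ¬w). Since O(g) holds, K gives O(¬w).
The contrapositive of premise 6 (O(p ⊃ w)) is O(¬w ⊃ ¬p), and O(¬w) is already established, so O(¬p).
Applying K to premise 3 (O(¬p ⊃ ¬h)) and O(¬p) yields O(¬h).
From O(¬h) and premise 2, O(¬h ⊃ ¬c), we obtain O(¬c).
Premises 1, 5, 8 do not contribute to this derivation.
Hence ¬c is obligatory.

Obligatory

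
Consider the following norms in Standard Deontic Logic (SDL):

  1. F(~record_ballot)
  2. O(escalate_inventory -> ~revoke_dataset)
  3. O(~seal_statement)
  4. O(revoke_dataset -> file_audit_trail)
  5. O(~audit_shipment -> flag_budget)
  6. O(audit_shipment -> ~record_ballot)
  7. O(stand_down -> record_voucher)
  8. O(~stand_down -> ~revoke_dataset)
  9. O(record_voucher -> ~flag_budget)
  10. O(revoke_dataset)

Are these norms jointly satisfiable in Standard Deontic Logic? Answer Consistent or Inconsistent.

Premise 1 is F(~record_ballot), i.e. O(record_ballot).
The contrapositive of premise 6 (O(audit_shipment -> ~record_ballot)) is O(record_ballot -> ~audit_shipment), and O(record_ballot) is already established, so O(~audit_shipment).
With premise 5, O(~audit_shipment -> flag_budget), the K-axiom yields O(flag_budget).
The contrapositive of premise 9 (O(record_voucher -> ~flag_budget)) is O(flag_budget -> ~record_voucher), and O(flag_budget) is already established, so O(~record_voucher).
The contrapositive of premise 7 (O(stand_down -> record_voucher)) is O(~record_voucher -> ~stand_down), and O(~record_voucher) is already established, so O(~stand_down).
From O(~stand_down) and premise 8, O(~stand_down -> ~revoke_dataset), we obtain O(~revoke_dataset).
Yet premise 10 states O(revoke_dataset).
We now have both O(~revoke_dataset) and O(revoke_dataset) — revoke_dataset is simultaneously obligatory and forbidden, violating the D-axiom.

Inconsistent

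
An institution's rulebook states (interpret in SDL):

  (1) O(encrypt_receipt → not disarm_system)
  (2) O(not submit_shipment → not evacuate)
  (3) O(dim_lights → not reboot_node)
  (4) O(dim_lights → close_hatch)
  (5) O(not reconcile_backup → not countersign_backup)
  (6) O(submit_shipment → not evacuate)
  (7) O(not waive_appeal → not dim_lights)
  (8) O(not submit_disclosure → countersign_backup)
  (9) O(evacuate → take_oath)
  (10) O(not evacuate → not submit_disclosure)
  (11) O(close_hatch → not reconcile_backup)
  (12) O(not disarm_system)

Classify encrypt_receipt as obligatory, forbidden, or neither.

Neither

Premise 1 is O(encrypt_receipt → not disarm_system); even if O(not disarm_system) held, inferring O(encrypt_receipt) would be affirming the consequent — invalid.
No premise or chain of K-axiom applications forces O(encrypt_receipt), and none forces O(not encrypt_receipt). So encrypt_receipt is neither obligatory nor forbidden under these norms.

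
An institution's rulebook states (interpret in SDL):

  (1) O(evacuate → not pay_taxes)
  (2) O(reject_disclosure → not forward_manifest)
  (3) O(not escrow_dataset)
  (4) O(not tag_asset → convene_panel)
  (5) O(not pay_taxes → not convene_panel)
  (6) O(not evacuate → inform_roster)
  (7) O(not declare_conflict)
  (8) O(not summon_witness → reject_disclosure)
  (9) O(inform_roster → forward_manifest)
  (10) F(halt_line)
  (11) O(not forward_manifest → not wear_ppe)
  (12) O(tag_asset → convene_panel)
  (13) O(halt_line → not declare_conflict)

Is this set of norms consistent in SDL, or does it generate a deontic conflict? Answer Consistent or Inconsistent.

Premise 13 is O(halt_line → not declare_conflict); even if O(not declare_conflict) held, inferring O(halt_line) would be affirming the consequent — invalid.
So O(halt_line) is not derivable, and the apparent clash with O(not halt_line) does not arise.
A world satisfying every obligation exists (e.g. convene_panel=true, declare_conflict=false, escrow_dataset=false, evacuate=false, forward_manifest=true, halt_line=false, inform_roster=true, pay_taxes=true, reject_disclosure=false, summon_witness=true, tag_asset=false, wear_ppe=false); no atom is both obligatory and forbidden, so the set is consistent.

Consistent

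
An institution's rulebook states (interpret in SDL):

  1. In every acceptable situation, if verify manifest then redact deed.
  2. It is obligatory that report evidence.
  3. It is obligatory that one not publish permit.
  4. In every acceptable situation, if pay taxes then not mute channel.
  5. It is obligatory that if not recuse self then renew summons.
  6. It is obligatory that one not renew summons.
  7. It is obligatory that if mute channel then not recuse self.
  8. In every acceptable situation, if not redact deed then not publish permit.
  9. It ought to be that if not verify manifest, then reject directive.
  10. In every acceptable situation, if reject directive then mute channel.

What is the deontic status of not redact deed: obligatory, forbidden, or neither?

Forbidden

Premise 6 gives O(¬renew_summons).
Premise 5 is O(¬recuse_self → renew_summons); contrapositively O(¬renew_summons → recuse_self). Since O(¬renew_summons) holds, K gives O(recuse_self).
Premise 7, O(mute_channel → ¬recuse_self), contraposes to O(recuse_self → ¬mute_channel); with O(recuse_self) we get O(¬mute_channel).
The contrapositive of premise 10 (O(reject_directive → mute_channel)) is O(¬mute_channel → ¬reject_directive), and O(¬mute_channel) is already established, so O(¬reject_directive).
Premise 9, O(¬verify_manifest → reject_directive), contraposes to O(¬reject_directive → verify_manifest); with O(¬reject_directive) we get O(verify_manifest).
Premise 1 is O(verify_manifest → redact_deed); since O(verify_manifest), deontic closure gives O(redact_deed).
Premises 2, 3, 4, 8 do not contribute to this derivation.
Thus O(redact_deed), which is F(¬redact_deed): ¬redact_deed is forbidden.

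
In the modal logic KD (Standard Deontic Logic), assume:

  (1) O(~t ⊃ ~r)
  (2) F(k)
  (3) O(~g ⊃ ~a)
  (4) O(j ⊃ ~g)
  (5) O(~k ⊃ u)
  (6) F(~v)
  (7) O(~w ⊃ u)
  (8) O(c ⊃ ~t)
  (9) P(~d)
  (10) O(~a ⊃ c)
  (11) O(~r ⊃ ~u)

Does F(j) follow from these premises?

F(k) at premise 2 means O(~k).
Premise 5 is O(~k ⊃ u); since O(~k), deontic closure gives O(u).
The contrapositive of premise 11 (O(~r ⊃ ~u)) is O(u ⊃ r), and O(u) is already established, so O(r).
The contrapositive of premise 1 (O(~t ⊃ ~r)) is O(r ⊃ t), and O(r) is already established, so O(t).
Premise 8, O(c ⊃ ~t), contraposes to O(t ⊃ ~c); with O(t) we get O(~c).
Premise 10, O(~a ⊃ c), contraposes to O(~c ⊃ a); with O(~c) we get O(a).
The contrapositive of premise 3 (O(~g ⊃ ~a)) is O(a ⊃ g), and O(a) is already established, so O(g).
Premise 4, O(j ⊃ ~g), contraposes to O(g ⊃ ~j); with O(g) we get O(~j).
Premises 6, 7, 9 do not contribute to this derivation.
So O(~j) holds, i.e. F(j). The claim follows.

Yes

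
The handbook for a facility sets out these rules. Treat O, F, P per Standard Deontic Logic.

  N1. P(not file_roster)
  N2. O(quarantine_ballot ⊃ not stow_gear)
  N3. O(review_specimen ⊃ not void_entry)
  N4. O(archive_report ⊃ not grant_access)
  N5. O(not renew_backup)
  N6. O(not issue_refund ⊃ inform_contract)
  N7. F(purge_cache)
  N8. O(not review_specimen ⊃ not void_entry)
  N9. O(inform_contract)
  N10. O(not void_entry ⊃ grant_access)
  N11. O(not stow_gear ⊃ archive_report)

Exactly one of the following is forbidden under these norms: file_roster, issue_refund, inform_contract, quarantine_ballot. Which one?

By case analysis on review_specimen: premise 3 gives O(review_specimen ⊃ not void_entry) and premise 8 gives O(not review_specimen ⊃ not void_entry), so O(not void_entry) either way.
Premise 10 is O(not void_entry ⊃ grant_access); since O(not void_entry), deontic closure gives O(grant_access).
The contrapositive of premise 4 (O(archive_report ⊃ not grant_access)) is O(grant_access ⊃ not archive_report), and O(grant_access) is already established, so O(not archive_report).
The contrapositive of premise 11 (O(not stow_gear ⊃ archive_report)) is O(not archive_report ⊃ stow_gear), and O(not archive_report) is already established, so O(stow_gear).
Premise 2, O(quarantine_ballot ⊃ not stow_gear), contraposes to O(stow_gear ⊃ not quarantine_ballot); with O(stow_gear) we get O(not quarantine_ballot).
So O(not quarantine_ballot) holds, i.e. quarantine_ballot is forbidden. None of the other listed options is forbidden under the premises.

quarantine_ballot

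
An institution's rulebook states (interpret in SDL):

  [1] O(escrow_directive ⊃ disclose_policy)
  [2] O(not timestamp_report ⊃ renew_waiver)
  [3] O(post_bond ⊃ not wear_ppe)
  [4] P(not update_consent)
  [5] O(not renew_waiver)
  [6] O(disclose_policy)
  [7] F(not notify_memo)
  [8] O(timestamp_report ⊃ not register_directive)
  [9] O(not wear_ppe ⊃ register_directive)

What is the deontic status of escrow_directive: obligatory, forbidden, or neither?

Neither

Premise 1 is O(escrow_directive ⊃ disclose_policy); even if O(disclose_policy) held, inferring O(escrow_directive) would be affirming the consequent — invalid.
No premise or chain of K-axiom applications forces O(escrow_directive), and none forces O(not escrow_directive). So escrow_directive is neither obligatory nor forbidden under these norms.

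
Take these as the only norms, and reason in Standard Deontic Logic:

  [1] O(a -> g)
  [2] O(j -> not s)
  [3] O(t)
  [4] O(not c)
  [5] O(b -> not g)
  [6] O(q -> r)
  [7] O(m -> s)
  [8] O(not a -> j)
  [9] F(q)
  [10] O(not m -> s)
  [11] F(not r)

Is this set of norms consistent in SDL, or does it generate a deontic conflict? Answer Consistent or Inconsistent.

Premise 6 is O(q -> r); even if O(r) held, inferring O(q) would be affirming the consequent — invalid.
So O(q) is not derivable, and the apparent clash with O(not q) does not arise.
A world satisfying every obligation exists (e.g. a=true, b=false, c=false, g=true, j=false, m=false, q=false, r=true, s=true, t=true); no atom is both obligatory and forbidden, so the set is consistent.

Consistent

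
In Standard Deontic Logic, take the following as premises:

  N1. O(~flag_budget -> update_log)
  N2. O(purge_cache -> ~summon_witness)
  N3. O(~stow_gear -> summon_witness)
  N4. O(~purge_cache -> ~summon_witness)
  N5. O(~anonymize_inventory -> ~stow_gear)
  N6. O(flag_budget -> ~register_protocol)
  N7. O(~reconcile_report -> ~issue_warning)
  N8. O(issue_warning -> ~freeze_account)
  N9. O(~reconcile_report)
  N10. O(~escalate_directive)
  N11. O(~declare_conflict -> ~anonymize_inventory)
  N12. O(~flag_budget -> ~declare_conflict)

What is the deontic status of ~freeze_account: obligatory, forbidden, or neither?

Neither

Premise 8 is O(issue_warning -> ~freeze_account), but O(issue_warning) is not derivable from the premises, so it does not yield O(~freeze_account).
No premise or chain of K-axiom applications forces O(~freeze_account), and none forces O(freeze_account). So ~freeze_account is neither obligatory nor forbidden under these norms.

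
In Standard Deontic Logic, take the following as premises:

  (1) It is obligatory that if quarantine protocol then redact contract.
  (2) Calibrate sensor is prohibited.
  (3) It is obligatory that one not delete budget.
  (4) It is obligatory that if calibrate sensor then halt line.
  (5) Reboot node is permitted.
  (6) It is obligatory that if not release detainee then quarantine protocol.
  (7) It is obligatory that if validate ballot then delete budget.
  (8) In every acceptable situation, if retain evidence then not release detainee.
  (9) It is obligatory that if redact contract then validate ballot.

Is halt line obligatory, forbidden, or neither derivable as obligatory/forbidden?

Premise 4 is O(calibrate_sensor → halt_line), but O(calibrate_sensor) is not derivable from the premises, so it does not yield O(halt_line).
No premise or chain of K-axiom applications forces O(halt_line), and none forces O(¬halt_line). So halt_line is neither obligatory nor forbidden under these norms.

Neither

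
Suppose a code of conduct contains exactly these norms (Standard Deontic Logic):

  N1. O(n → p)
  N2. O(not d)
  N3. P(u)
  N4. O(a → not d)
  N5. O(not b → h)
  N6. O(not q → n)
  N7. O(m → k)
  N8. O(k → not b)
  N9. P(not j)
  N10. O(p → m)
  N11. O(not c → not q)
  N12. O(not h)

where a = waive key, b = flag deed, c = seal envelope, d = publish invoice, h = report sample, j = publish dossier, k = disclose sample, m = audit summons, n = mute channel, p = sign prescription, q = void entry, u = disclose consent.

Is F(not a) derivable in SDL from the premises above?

No

Premise 4 is O(a → not d); even if O(not d) held, inferring O(a) would be affirming the consequent — invalid.
No other premise forces O(a). An ideal world satisfying every premise can still have not a true, so F(not a) is not derivable.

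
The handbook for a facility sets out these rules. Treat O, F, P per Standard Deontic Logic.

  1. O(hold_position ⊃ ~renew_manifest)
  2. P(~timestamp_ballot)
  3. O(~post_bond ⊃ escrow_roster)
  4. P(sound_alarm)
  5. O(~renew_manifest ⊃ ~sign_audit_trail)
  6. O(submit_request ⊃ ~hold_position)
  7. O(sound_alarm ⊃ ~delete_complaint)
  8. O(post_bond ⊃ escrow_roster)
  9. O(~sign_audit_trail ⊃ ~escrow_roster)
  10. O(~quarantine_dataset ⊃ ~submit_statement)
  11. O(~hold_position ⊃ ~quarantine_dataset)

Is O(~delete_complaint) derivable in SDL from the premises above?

No

Premise 7 is O(sound_alarm ⊃ ~delete_complaint), but O(sound_alarm) is not derivable from the premises (the permission P(sound_alarm) asserts only ~O(~sound_alarm), not O(sound_alarm)), so it does not yield O(~delete_complaint).
No other premise forces O(~delete_complaint). An ideal world satisfying every premise can still have ~delete_complaint false, so O(~delete_complaint) is not derivable.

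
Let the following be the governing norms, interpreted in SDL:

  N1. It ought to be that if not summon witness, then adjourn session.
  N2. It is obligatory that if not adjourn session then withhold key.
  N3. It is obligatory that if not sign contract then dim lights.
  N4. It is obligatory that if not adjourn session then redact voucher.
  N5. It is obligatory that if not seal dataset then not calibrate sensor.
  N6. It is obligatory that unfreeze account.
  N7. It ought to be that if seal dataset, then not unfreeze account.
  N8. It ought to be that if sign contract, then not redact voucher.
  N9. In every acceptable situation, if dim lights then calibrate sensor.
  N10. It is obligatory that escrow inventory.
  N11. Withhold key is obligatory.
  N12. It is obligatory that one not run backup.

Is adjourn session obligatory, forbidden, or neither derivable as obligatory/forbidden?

Obligatory

From premise 6 we have O(unfreeze_account).
Premise 7, O(seal_dataset → ¬unfreeze_account), contraposes to O(unfreeze_account → ¬seal_dataset); with O(unfreeze_account) we get O(¬seal_dataset).
From O(¬seal_dataset) and premise 5, O(¬seal_dataset → ¬calibrate_sensor), we obtain O(¬calibrate_sensor).
Premise 9 is O(dim_lights → calibrate_sensor); contrapositively O(¬calibrate_sensor → ¬dim_lights). Since O(¬calibrate_sensor) holds, K gives O(¬dim_lights).
The contrapositive of premise 3 (O(¬sign_contract → dim_lights)) is O(¬dim_lights → sign_contract), and O(¬dim_lights) is already established, so O(sign_contract).
Applying K to premise 8 (O(sign_contract → ¬redact_voucher)) and O(sign_contract) yields O(¬redact_voucher).
The contrapositive of premise 4 (O(¬adjourn_session → redact_voucher)) is O(¬redact_voucher → adjourn_session), and O(¬redact_voucher) is already established, so O(adjourn_session).
Premises 1, 2, 10, 11, 12 do not contribute to this derivation.
Hence adjourn_session is obligatory.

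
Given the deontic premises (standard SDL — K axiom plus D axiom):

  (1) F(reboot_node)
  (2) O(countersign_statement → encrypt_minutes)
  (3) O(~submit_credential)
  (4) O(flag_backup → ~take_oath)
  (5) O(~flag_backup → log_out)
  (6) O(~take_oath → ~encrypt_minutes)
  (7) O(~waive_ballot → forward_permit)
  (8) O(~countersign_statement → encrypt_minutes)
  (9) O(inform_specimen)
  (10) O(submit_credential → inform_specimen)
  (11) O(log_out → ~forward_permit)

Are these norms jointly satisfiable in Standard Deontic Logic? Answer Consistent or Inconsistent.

Premise 10 is O(submit_credential → inform_specimen); even if O(inform_specimen) held, inferring O(submit_credential) would be affirming the consequent — invalid.
So O(submit_credential) is not derivable, and the apparent clash with O(~submit_credential) does not arise.
A world satisfying every obligation exists (e.g. countersign_statement=false, encrypt_minutes=true, flag_backup=false, forward_permit=false, inform_specimen=true, log_out=true, reboot_node=false, submit_credential=false, take_oath=true, waive_ballot=true); no atom is both obligatory and forbidden, so the set is consistent.

Consistent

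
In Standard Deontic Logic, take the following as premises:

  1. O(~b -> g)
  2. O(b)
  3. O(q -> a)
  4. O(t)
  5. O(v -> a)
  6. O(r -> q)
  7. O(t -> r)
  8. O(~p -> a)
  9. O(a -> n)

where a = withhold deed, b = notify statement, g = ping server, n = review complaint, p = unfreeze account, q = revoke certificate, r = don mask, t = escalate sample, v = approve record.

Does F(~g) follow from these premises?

Premise 1 is O(~b -> g), but O(~b) is not derivable from the premises, so it does not yield O(g).
No other premise forces O(g). An ideal world satisfying every premise can still have ~g true, so F(~g) is not derivable.

No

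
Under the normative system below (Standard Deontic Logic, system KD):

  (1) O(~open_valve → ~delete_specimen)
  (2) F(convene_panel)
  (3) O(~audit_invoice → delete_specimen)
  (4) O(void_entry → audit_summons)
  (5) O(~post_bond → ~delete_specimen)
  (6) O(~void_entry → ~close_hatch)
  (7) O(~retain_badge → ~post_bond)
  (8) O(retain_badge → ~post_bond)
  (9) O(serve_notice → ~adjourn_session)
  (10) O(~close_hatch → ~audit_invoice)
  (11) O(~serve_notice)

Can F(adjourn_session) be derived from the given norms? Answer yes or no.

Premise 9 is O(serve_notice → ~adjourn_session), but O(serve_notice) is not derivable from the premises, so it does not yield O(~adjourn_session).
No other premise forces O(~adjourn_session). An ideal world satisfying every premise can still have adjourn_session true, so F(adjourn_session) is not derivable.

No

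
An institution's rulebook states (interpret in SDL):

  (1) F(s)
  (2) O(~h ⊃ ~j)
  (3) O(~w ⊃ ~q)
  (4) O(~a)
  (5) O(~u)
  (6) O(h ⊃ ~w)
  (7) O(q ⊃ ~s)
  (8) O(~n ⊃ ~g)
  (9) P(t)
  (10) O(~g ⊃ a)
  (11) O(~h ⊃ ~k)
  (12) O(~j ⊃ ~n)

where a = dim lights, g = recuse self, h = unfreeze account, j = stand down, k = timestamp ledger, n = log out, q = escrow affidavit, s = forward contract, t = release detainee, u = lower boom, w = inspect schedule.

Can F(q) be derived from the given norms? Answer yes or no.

Yes

Premise 4 gives O(~a).
The contrapositive of premise 10 (O(~g ⊃ a)) is O(~a ⊃ g), and O(~a) is already established, so O(g).
Premise 8, O(~n ⊃ ~g), contraposes to O(g ⊃ n); with O(g) we get O(n).
The contrapositive of premise 12 (O(~j ⊃ ~n)) is O(n ⊃ j), and O(n) is already established, so O(j).
Premise 2 is O(~h ⊃ ~j); contrapositively O(j ⊃ h). Since O(j) holds, K gives O(h).
From O(h) and premise 6, O(h ⊃ ~w), we obtain O(~w).
Applying K to premise 3 (O(~w ⊃ ~q)) and O(~w) yields O(~q).
Premises 1, 5, 7, 9, 11 do not contribute to this derivation.
So O(~q) holds, i.e. F(q). The claim follows.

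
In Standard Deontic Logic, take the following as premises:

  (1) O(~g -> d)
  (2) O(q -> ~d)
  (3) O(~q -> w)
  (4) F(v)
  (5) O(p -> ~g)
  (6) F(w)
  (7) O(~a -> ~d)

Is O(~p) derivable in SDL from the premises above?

Yes

Premise 6, F(w), is equivalent to O(~w).
Premise 3, O(~q -> w), contraposes to O(~w -> q); with O(~w) we get O(q).
With premise 2, O(q -> ~d), the K-axiom yields O(~d).
The contrapositive of premise 1 (O(~g -> d)) is O(~d -> g), and O(~d) is already established, so O(g).
Premise 5, O(p -> ~g), contraposes to O(g -> ~p); with O(g) we get O(~p).
Premises 4, 7 do not contribute to this derivation.
So O(~p) follows.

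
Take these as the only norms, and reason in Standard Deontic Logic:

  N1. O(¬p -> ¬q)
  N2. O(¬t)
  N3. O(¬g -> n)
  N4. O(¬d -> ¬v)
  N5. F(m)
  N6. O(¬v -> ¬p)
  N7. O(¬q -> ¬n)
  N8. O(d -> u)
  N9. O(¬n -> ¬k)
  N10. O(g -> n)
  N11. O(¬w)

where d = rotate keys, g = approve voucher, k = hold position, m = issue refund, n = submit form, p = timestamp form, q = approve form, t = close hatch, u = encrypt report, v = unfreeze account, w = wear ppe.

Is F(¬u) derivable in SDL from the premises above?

By case analysis on ¬g: premise 3 gives O(¬g -> n) and premise 10 gives O(g -> n), so O(n) either way.
The contrapositive of premise 7 (O(¬q -> ¬n)) is O(n -> q), and O(n) is already established, so O(q).
Premise 1, O(¬p -> ¬q), contraposes to O(q -> p); with O(q) we get O(p).
Premise 6 is O(¬v -> ¬p); contrapositively O(p -> v). Since O(p) holds, K gives O(v).
Premise 4 is O(¬d -> ¬v); contrapositively O(v -> d). Since O(v) holds, K gives O(d).
Applying K to premise 8 (O(d -> u)) and O(d) yields O(u).
Premises 2, 5, 9, 11 do not contribute to this derivation.
So O(u) holds, i.e. F(¬u). The claim follows.

Yes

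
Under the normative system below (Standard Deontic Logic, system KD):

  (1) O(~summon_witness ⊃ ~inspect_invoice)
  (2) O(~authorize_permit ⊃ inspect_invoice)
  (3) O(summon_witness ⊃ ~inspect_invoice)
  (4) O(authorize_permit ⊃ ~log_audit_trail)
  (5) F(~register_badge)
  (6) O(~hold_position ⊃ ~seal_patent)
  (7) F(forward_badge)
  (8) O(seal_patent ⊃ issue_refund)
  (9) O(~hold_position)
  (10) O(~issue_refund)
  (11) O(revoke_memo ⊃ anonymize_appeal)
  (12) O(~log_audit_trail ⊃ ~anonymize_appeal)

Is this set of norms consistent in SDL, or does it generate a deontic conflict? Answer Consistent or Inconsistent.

Premise 8 is O(seal_patent ⊃ issue_refund), but O(seal_patent) is not derivable from the premises, so it does not yield O(issue_refund).
So O(issue_refund) is not derivable, and the apparent clash with O(~issue_refund) does not arise.
A world satisfying every obligation exists (e.g. anonymize_appeal=false, authorize_permit=true, forward_badge=false, hold_position=false, inspect_invoice=false, issue_refund=false, log_audit_trail=false, register_badge=true, revoke_memo=false, seal_patent=false, summon_witness=false); no atom is both obligatory and forbidden, so the set is consistent.

Consistent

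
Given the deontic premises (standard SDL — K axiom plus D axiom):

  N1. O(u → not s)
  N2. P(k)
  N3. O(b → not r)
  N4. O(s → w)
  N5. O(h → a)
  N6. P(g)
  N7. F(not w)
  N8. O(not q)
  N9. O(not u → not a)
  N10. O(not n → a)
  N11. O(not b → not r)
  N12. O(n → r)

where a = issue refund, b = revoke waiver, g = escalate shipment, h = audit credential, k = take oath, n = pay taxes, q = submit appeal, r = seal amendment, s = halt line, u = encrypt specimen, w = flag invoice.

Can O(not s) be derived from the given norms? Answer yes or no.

Premises 11 and 3 are O(not b → not r) and O(b → not r); every ideal world satisfies not b or b, so in either case not r holds — hence O(not r).
The contrapositive of premise 12 (O(n → r)) is O(not r → not n), and O(not r) is already established, so O(not n).
With premise 10, O(not n → a), the K-axiom yields O(a).
Premise 9 is O(not u → not a); contrapositively O(a → u). Since O(a) holds, K gives O(u).
Premise 1 is O(u → not s); since O(u), deontic closure gives O(not s).
Premises 2, 4, 5, 6, 7, 8 do not contribute to this derivation.
So O(not s) follows.

Yes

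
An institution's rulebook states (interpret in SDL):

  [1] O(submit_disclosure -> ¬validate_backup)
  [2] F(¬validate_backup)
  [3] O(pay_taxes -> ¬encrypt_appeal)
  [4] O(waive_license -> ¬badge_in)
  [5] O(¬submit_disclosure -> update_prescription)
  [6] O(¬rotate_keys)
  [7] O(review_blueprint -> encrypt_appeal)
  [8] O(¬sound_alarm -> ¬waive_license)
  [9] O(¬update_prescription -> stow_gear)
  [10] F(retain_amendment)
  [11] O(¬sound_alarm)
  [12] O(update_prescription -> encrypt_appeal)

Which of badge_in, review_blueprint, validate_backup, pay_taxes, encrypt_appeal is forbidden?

pay_taxes

F(¬validate_backup) at premise 2 means O(validate_backup).
The contrapositive of premise 1 (O(submit_disclosure -> ¬validate_backup)) is O(validate_backup -> ¬submit_disclosure), and O(validate_backup) is already established, so O(¬submit_disclosure).
Premise 5 is O(¬submit_disclosure -> update_prescription); since O(¬submit_disclosure), deontic closure gives O(update_prescription).
With premise 12, O(update_prescription -> encrypt_appeal), the K-axiom yields O(encrypt_appeal).
The contrapositive of premise 3 (O(pay_taxes -> ¬encrypt_appeal)) is O(encrypt_appeal -> ¬pay_taxes), and O(encrypt_appeal) is already established, so O(¬pay_taxes).
So O(¬pay_taxes) holds, i.e. pay_taxes is forbidden. None of the other listed options is forbidden under the premises.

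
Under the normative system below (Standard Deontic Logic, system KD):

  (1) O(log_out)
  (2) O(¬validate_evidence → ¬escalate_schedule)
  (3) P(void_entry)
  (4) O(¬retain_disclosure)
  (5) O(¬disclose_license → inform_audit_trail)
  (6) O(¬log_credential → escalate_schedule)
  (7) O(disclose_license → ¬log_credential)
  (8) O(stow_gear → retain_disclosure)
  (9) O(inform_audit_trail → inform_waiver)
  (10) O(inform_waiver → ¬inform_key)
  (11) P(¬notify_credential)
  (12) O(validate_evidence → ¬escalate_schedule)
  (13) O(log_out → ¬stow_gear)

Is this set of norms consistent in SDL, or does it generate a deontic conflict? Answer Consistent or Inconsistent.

Premise 8 is O(stow_gear → retain_disclosure), but O(stow_gear) is not derivable from the premises, so it does not yield O(retain_disclosure).
So O(retain_disclosure) is not derivable, and the apparent clash with O(¬retain_disclosure) does not arise.
A world satisfying every obligation exists (e.g. disclose_license=false, escalate_schedule=false, inform_audit_trail=true, inform_key=false, inform_waiver=true, log_credential=true, log_out=true, notify_credential=false, retain_disclosure=false, stow_gear=false, validate_evidence=false, void_entry=false); no atom is both obligatory and forbidden, so the set is consistent.

Consistent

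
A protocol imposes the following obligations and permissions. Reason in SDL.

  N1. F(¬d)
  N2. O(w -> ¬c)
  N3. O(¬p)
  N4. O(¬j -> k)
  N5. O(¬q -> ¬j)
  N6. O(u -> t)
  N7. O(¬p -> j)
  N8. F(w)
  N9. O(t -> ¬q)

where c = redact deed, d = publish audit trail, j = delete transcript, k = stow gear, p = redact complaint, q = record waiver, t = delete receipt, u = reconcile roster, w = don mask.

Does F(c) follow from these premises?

Premise 2 is O(w -> ¬c), but O(w) is not derivable from the premises, so it does not yield O(¬c).
No other premise forces O(¬c). An ideal world satisfying every premise can still have c true, so F(c) is not derivable.

No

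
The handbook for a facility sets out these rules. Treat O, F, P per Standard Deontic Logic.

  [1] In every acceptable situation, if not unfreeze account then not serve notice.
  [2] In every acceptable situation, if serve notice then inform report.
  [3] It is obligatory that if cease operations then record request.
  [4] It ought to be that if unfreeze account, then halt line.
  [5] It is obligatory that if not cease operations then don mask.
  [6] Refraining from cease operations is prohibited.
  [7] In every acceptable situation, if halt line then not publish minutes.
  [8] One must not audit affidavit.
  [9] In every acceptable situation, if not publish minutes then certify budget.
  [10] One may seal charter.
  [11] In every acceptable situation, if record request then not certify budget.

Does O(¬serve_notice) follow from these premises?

Yes

Premise 6 is F(¬cease_operations), i.e. O(cease_operations).
From O(cease_operations) and premise 3, O(cease_operations → record_request), we obtain O(record_request).
With premise 11, O(record_request → ¬certify_budget), the K-axiom yields O(¬certify_budget).
Premise 9 is O(¬publish_minutes → certify_budget); contrapositively O(¬certify_budget → publish_minutes). Since O(¬certify_budget) holds, K gives O(publish_minutes).
Premise 7 is O(halt_line → ¬publish_minutes); contrapositively O(publish_minutes → ¬halt_line). Since O(publish_minutes) holds, K gives O(¬halt_line).
Premise 4, O(unfreeze_account → halt_line), contraposes to O(¬halt_line → ¬unfreeze_account); with O(¬halt_line) we get O(¬unfreeze_account).
With premise 1, O(¬unfreeze_account → ¬serve_notice), the K-axiom yields O(¬serve_notice).
Premises 2, 5, 8, 10 do not contribute to this derivation.
So O(¬serve_notice) follows.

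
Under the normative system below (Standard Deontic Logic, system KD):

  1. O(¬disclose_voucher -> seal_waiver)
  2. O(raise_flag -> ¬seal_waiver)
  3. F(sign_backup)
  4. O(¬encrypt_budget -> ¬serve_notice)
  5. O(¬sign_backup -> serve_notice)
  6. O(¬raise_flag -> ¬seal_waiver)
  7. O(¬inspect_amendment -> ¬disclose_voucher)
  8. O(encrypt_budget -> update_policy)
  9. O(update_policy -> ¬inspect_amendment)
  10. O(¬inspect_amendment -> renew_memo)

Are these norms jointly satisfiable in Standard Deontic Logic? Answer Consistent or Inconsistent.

Inconsistent

Premises 6 and 2 are O(¬raise_flag -> ¬seal_waiver) and O(raise_flag -> ¬seal_waiver); every ideal world satisfies ¬raise_flag or raise_flag, so in either case ¬seal_waiver holds — hence O(¬seal_waiver).
The contrapositive of premise 1 (O(¬disclose_voucher -> seal_waiver)) is O(¬seal_waiver -> disclose_voucher), and O(¬seal_waiver) is already established, so O(disclose_voucher).
The contrapositive of premise 7 (O(¬inspect_amendment -> ¬disclose_voucher)) is O(disclose_voucher -> inspect_amendment), and O(disclose_voucher) is already established, so O(inspect_amendment).
Premise 9, O(update_policy -> ¬inspect_amendment), contraposes to O(inspect_amendment -> ¬update_policy); with O(inspect_amendment) we get O(¬update_policy).
The contrapositive of premise 8 (O(encrypt_budget -> update_policy)) is O(¬update_policy -> ¬encrypt_budget), and O(¬update_policy) is already established, so O(¬encrypt_budget).
With premise 4, O(¬encrypt_budget -> ¬serve_notice), the K-axiom yields O(¬serve_notice).
Premise 5, O(¬sign_backup -> serve_notice), contraposes to O(¬serve_notice -> sign_backup); with O(¬serve_notice) we get O(sign_backup).
However, F(sign_backup) at premise 3 amounts to O(¬sign_backup).
We now have both O(sign_backup) and O(¬sign_backup) — sign_backup is simultaneously obligatory and forbidden, violating the D-axiom.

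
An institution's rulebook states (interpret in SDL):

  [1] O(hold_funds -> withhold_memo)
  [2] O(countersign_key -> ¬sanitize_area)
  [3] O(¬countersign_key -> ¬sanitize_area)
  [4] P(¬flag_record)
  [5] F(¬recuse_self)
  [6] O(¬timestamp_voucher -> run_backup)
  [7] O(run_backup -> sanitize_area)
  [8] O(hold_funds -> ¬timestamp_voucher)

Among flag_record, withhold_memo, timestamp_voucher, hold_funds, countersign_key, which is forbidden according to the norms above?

hold_funds

Premises 2 and 3 cover both cases: O(countersign_key -> ¬sanitize_area) and O(¬countersign_key -> ¬sanitize_area). Since countersign_key ∨ ¬countersign_key is a tautology, O(¬sanitize_area) follows.
The contrapositive of premise 7 (O(run_backup -> sanitize_area)) is O(¬sanitize_area -> ¬run_backup), and O(¬sanitize_area) is already established, so O(¬run_backup).
Premise 6 is O(¬timestamp_voucher -> run_backup); contrapositively O(¬run_backup -> timestamp_voucher). Since O(¬run_backup) holds, K gives O(timestamp_voucher).
Premise 8, O(hold_funds -> ¬timestamp_voucher), contraposes to O(timestamp_voucher -> ¬hold_funds); with O(timestamp_voucher) we get O(¬hold_funds).
So O(¬hold_funds) holds, i.e. hold_funds is forbidden. None of the other listed options is forbidden under the premises.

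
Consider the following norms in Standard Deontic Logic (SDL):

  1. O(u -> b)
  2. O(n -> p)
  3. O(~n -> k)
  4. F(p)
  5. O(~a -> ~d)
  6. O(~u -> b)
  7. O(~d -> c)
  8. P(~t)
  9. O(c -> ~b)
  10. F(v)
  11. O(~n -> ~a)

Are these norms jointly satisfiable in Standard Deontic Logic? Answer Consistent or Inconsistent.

Inconsistent

By case analysis on u: premise 1 gives O(u -> b) and premise 6 gives O(~u -> b), so O(b) either way.
Premise 9, O(c -> ~b), contraposes to O(b -> ~c); with O(b) we get O(~c).
Premise 7 is O(~d -> c); contrapositively O(~c -> d). Since O(~c) holds, K gives O(d).
The contrapositive of premise 5 (O(~a -> ~d)) is O(d -> a), and O(d) is already established, so O(a).
The contrapositive of premise 11 (O(~n -> ~a)) is O(a -> n), and O(a) is already established, so O(n).
Premise 2 is O(n -> p); since O(n), deontic closure gives O(p).
However, F(p) at premise 4 amounts to O(~p).
We now have both O(p) and O(~p) — p is simultaneously obligatory and forbidden, violating the D-axiom.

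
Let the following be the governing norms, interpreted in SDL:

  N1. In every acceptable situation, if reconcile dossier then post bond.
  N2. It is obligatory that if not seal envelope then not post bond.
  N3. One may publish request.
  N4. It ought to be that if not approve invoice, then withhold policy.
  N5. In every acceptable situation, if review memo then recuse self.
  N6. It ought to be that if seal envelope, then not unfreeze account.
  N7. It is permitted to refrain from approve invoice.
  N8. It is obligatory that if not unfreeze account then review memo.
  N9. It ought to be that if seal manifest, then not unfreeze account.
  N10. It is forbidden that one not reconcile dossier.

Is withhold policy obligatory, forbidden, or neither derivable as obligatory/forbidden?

Neither

Premise 4 is O(¬approve_invoice → withhold_policy), but O(¬approve_invoice) is not derivable from the premises (the permission P(¬approve_invoice) asserts only ¬O(approve_invoice), not O(¬approve_invoice)), so it does not yield O(withhold_policy).
No premise or chain of K-axiom applications forces O(withhold_policy), and none forces O(¬withhold_policy). So withhold_policy is neither obligatory nor forbidden under these norms.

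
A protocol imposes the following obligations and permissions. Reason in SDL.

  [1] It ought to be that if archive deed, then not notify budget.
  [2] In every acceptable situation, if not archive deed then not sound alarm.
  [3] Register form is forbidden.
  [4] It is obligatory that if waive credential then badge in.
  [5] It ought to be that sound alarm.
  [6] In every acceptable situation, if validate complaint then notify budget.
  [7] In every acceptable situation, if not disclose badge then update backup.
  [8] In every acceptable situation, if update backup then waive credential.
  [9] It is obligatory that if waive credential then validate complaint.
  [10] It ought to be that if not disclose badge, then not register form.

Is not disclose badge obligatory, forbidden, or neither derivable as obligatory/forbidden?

Forbidden

Premise 5 gives O(sound_alarm).
Premise 2, O(¬archive_deed → ¬sound_alarm), contraposes to O(sound_alarm → archive_deed); with O(sound_alarm) we get O(archive_deed).
Premise 1 is O(archive_deed → ¬notify_budget); since O(archive_deed), deontic closure gives O(¬notify_budget).
The contrapositive of premise 6 (O(validate_complaint → notify_budget)) is O(¬notify_budget → ¬validate_complaint), and O(¬notify_budget) is already established, so O(¬validate_complaint).
The contrapositive of premise 9 (O(waive_credential → validate_complaint)) is O(¬validate_complaint → ¬waive_credential), and O(¬validate_complaint) is already established, so O(¬waive_credential).
The contrapositive of premise 8 (O(update_backup → waive_credential)) is O(¬waive_credential → ¬update_backup), and O(¬waive_credential) is already established, so O(¬update_backup).
Premise 7 is O(¬disclose_badge → update_backup); contrapositively O(¬update_backup → disclose_badge). Since O(¬update_backup) holds, K gives O(disclose_badge).
Premises 3, 4, 10 do not contribute to this derivation.
Thus O(disclose_badge), which is F(¬disclose_badge): ¬disclose_badge is forbidden.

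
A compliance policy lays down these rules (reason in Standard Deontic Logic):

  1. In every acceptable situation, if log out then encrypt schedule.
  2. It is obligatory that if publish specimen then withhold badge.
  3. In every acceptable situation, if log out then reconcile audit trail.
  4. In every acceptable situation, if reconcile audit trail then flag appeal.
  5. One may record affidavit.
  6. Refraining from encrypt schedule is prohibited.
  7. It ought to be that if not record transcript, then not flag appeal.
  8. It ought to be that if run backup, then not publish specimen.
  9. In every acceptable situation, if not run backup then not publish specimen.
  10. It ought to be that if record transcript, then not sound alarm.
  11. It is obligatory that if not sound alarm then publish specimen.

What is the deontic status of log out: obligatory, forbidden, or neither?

Forbidden

Premises 8 and 9 cover both cases: O(run_backup → ¬publish_specimen) and O(¬run_backup → ¬publish_specimen). Since run_backup ∨ ¬run_backup is a tautology, O(¬publish_specimen) follows.
Premise 11, O(¬sound_alarm → publish_specimen), contraposes to O(¬publish_specimen → sound_alarm); with O(¬publish_specimen) we get O(sound_alarm).
The contrapositive of premise 10 (O(record_transcript → ¬sound_alarm)) is O(sound_alarm → ¬record_transcript), and O(sound_alarm) is already established, so O(¬record_transcript).
With premise 7, O(¬record_transcript → ¬flag_appeal), the K-axiom yields O(¬flag_appeal).
Premise 4, O(reconcile_audit_trail → flag_appeal), contraposes to O(¬flag_appeal → ¬reconcile_audit_trail); with O(¬flag_appeal) we get O(¬reconcile_audit_trail).
The contrapositive of premise 3 (O(log_out → reconcile_audit_trail)) is O(¬reconcile_audit_trail → ¬log_out), and O(¬reconcile_audit_trail) is already established, so O(¬log_out).
Premises 1, 2, 5, 6 do not contribute to this derivation.
Thus O(¬log_out), which is F(log_out): log_out is forbidden.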